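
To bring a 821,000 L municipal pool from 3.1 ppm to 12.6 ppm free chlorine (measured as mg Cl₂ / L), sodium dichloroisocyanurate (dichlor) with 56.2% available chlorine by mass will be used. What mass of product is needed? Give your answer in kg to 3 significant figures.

13.9 kg

Chlorine deficit: 12.6 − 3.1 = 9.5 ppm = 9.5 mg/L as Cl₂.
Cl₂ equivalent needed: 9.5 mg/L × 821,000 L = 7,800,000 mg = 7800 g.
Product at 56.2% available chlorine: 7800 / 0.562 = 13,880 g.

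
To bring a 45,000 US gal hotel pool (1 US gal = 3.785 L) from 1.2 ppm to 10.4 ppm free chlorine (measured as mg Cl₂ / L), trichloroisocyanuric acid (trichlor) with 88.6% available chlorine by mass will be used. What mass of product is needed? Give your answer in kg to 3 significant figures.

Volume: 45,000 US gal × 3.785 L/gal = 170,325 L.
Chlorine deficit: 10.4 − 1.2 = 9.2 ppm = 9.2 mg/L as Cl₂.
Cl₂ equivalent needed: 9.2 mg/L × 170,325 L = 1,567,000 mg = 1567 g.
Product at 88.6% available chlorine: 1567 / 0.886 = 1769 g.

1.77 kg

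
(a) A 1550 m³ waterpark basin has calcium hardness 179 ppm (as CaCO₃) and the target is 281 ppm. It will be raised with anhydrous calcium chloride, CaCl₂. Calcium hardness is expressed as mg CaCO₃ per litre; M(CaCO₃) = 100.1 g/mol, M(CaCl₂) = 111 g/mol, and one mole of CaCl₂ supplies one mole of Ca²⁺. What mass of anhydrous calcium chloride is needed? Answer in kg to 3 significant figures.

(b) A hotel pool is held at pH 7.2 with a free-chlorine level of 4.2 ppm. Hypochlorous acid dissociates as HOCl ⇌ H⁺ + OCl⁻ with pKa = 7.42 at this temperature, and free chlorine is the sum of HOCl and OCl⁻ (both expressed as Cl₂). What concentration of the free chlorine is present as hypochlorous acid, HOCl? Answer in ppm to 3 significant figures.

(a) 175 kg; (b) 2.62 ppm

(a) Volume: 1550 m³ = 1,550,000 L.
(a) Hardness to add: (281 − 179) = 102 mg/L as CaCO₃ × 1,550,000 L = 158,100 g as CaCO₃.
(a) Moles of Ca²⁺ (1 mol Ca²⁺ ≡ 1 mol CaCO₃): 158,100 / 100.1 g/mol = 1579 mol.
(a) Mass of CaCl₂: 1579 × 111 = 175,300 g.

(b) [OCl⁻]/[HOCl] = 10^(pH − pKa) = 10^(7.2 − 7.42) = 10^-0.22 = 0.6026.
(b) Fraction as HOCl = 1 / (1 + 0.6026) = 0.624.
(b) HOCl = 0.624 × 4.2 ppm = 2.621 ppm.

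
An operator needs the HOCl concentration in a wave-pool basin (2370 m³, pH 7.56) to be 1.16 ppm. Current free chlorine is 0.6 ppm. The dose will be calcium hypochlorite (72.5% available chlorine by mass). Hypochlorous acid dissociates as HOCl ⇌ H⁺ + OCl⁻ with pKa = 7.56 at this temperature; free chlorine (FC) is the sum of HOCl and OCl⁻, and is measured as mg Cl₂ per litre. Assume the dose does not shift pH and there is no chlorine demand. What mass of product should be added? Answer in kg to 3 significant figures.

Volume: 2370 m³ = 2,370,000 L.
[OCl⁻]/[HOCl] = 10^(pH − pKa) = 10^(7.56 − 7.56) = 1; fraction as HOCl = 1/(1 + 1) = 0.5.
Free chlorine required for 1.16 ppm HOCl: 1.16 / 0.5 = 2.32 ppm.
FC to add: 2.32 − 0.6 = 1.72 mg/L as Cl₂.
Cl₂ equivalent: 1.72 mg/L × 2,370,000 L = 4076 g.
Product at 72.5% available Cl: 4076 / 0.725 = 5623 g.

5.62 kg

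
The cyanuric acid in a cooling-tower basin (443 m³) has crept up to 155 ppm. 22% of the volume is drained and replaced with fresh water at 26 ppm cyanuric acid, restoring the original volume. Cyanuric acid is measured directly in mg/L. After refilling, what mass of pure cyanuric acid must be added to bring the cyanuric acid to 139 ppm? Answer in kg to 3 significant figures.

5.48 kg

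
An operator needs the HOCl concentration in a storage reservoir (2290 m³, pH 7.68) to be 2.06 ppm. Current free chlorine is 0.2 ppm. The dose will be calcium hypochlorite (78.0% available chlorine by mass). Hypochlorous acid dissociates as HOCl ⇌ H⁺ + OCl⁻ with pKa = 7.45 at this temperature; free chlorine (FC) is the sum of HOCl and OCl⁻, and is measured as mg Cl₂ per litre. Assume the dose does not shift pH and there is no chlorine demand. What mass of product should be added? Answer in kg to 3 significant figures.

15.7 kg

Volume: 2290 m³ = 2,290,000 L.
[OCl⁻]/[HOCl] = 10^(pH − pKa) = 10^(7.68 − 7.45) = 1.698; fraction as HOCl = 1/(1 + 1.698) = 0.3706.
Free chlorine required for 2.06 ppm HOCl: 2.06 / 0.3706 = 5.558 ppm.
FC to add: 5.558 − 0.2 = 5.358 mg/L as Cl₂.
Cl₂ equivalent: 5.358 mg/L × 2,290,000 L = 12,270 g.
Product at 78.0% available Cl: 12,270 / 0.78 = 15,730 g.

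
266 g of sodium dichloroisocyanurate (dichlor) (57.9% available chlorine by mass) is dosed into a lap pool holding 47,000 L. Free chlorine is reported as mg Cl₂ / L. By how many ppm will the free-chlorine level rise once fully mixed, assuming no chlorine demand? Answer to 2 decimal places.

3.28 ppm

Available chlorine delivered: 266 g × 0.579 = 154 g as Cl₂.
Concentration rise: 154 g / 47,000 L = 3.277 mg/L = 3.28 ppm.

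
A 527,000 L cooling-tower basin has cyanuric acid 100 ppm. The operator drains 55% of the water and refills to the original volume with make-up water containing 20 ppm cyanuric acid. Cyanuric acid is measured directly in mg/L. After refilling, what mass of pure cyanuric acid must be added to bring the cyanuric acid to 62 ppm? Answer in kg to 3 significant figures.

3.16 kg

After draining 55% and refilling: 100 × 0.45 + 20 × 0.55 = 56 ppm.
Deficit to target: 62 − 56 = 6 mg/L.
Mass: 6 mg/L × 527,000 L = 3162 g cyanuric acid.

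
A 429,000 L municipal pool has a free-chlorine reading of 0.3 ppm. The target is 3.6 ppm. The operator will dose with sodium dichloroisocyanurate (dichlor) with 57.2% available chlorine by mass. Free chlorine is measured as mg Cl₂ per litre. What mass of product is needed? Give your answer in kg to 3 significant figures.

2.48 kg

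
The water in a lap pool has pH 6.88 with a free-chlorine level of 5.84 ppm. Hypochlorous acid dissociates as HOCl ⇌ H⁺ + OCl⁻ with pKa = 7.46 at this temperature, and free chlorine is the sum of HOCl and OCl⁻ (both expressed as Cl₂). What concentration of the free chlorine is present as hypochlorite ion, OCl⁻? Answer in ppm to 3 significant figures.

[OCl⁻]/[HOCl] = 10^(pH − pKa) = 10^(6.88 − 7.46) = 10^-0.58 = 0.263.
Fraction as HOCl = 1 / (1 + 0.263) = 0.7917.
OCl⁻ = (1 − 0.7917) × 5.84 ppm = 1.216 ppm.

1.22 ppm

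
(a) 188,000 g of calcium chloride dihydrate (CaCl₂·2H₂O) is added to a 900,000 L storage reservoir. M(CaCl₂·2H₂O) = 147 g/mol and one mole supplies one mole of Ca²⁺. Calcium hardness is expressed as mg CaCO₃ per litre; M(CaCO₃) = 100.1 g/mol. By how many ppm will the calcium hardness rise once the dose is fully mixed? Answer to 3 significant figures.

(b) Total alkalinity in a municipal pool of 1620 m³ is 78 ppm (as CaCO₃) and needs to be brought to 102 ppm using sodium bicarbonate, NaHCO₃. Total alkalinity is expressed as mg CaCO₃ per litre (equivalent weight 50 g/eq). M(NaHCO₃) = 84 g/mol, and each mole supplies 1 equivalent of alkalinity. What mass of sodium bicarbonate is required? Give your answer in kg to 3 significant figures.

(a) 142 ppm; (b) 65.3 kg

(a) Moles of Ca²⁺: 188,000 g ÷ 147 g/mol = 1279 mol.
(a) As CaCO₃: 1279 mol × 100.1 g/mol = 128,000 g.
(a) Rise: 128,000 g / 900,000 L × 1000 = 142.2 mg/L.

(b) Volume: 1620 m³ = 1,620,000 L.
(b) Alkalinity to add: (102 − 78) = 24 mg/L as CaCO₃ × 1,620,000 L = 38,880 g as CaCO₃.
(b) Equivalents: 38,880 g ÷ 50 g/eq = 777.6 eq.
(b) NaHCO₃ supplies 1 eq per mole → 777.6 mol.
(b) Mass: 777.6 mol × 84 g/mol = 65,320 g.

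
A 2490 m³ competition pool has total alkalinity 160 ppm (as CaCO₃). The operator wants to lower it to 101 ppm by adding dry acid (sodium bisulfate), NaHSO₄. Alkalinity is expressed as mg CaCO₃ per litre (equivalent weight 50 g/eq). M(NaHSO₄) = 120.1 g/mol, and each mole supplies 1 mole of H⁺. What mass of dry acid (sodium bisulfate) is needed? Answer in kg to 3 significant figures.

353 kg

Volume: 2490 m³ = 2,490,000 L.
Alkalinity to neutralize: (160 − 101) = 59 mg/L as CaCO₃ × 2,490,000 L = 146,900 g as CaCO₃.
Equivalents of H⁺ required: 146,900 ÷ 50 g/eq = 2938 eq = 2938 mol NaHSO₄.
Mass of NaHSO₄: 2938 × 120.1 = 352,900 g.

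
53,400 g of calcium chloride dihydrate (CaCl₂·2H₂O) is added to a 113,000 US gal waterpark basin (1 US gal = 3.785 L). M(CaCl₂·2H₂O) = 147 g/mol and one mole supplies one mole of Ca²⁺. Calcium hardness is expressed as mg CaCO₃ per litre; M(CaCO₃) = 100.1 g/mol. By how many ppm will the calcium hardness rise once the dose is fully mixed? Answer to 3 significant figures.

85.0 ppm

Volume: 113,000 US gal × 3.785 L/gal = 427,705 L.
Moles of Ca²⁺: 53,400 g ÷ 147 g/mol = 363.3 mol.
As CaCO₃: 363.3 mol × 100.1 g/mol = 36,360 g.
Rise: 36,360 g / 427,705 L × 1000 = 85.02 mg/L.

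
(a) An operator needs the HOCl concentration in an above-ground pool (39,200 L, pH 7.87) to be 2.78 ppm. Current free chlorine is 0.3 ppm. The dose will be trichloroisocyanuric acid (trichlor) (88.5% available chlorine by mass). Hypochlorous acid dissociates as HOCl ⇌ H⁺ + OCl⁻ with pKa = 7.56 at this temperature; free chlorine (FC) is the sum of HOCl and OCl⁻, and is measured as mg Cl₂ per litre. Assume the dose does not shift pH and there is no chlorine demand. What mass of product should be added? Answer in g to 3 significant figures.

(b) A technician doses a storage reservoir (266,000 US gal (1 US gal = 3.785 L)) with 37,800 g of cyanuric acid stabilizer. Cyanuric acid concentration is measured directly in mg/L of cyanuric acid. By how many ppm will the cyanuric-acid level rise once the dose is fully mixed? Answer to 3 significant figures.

(a) 361 g; (b) 37.5 ppm

(a) [OCl⁻]/[HOCl] = 10^(pH − pKa) = 10^(7.87 − 7.56) = 2.042; fraction as HOCl = 1/(1 + 2.042) = 0.3288.
(a) Free chlorine required for 2.78 ppm HOCl: 2.78 / 0.3288 = 8.456 ppm.
(a) FC to add: 8.456 − 0.3 = 8.156 mg/L as Cl₂.
(a) Cl₂ equivalent: 8.156 mg/L × 39,200 L = 319.7 g.
(a) Product at 88.5% available Cl: 319.7 / 0.885 = 361.3 g.

(b) Volume: 266,000 US gal × 3.785 L/gal = 1,006,810 L.
(b) Rise: 37,800 g / 1,006,810 L × 1000 = 37.54 mg/L.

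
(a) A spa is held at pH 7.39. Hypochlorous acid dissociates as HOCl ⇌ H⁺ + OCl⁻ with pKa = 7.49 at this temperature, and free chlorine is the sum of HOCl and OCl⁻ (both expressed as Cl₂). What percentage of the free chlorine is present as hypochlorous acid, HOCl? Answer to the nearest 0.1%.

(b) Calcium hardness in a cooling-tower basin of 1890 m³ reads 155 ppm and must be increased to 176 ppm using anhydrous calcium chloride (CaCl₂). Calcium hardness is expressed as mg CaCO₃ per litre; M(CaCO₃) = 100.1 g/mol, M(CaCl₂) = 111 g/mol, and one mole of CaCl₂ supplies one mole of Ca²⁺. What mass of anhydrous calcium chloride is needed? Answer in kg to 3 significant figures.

(a) [OCl⁻]/[HOCl] = 10^(pH − pKa) = 10^(7.39 − 7.49) = 10^-0.10 = 0.7943.
(a) Fraction as HOCl = 1 / (1 + 0.7943) = 0.5573.

(b) Volume: 1890 m³ = 1,890,000 L.
(b) Hardness to add: (176 − 155) = 21 mg/L as CaCO₃ × 1,890,000 L = 39,690 g as CaCO₃.
(b) Moles of Ca²⁺ (1 mol Ca²⁺ ≡ 1 mol CaCO₃): 39,690 / 100.1 g/mol = 396.5 mol.
(b) Mass of CaCl₂: 396.5 × 111 = 44,010 g.

(a) 55.7%; (b) 44.0 kg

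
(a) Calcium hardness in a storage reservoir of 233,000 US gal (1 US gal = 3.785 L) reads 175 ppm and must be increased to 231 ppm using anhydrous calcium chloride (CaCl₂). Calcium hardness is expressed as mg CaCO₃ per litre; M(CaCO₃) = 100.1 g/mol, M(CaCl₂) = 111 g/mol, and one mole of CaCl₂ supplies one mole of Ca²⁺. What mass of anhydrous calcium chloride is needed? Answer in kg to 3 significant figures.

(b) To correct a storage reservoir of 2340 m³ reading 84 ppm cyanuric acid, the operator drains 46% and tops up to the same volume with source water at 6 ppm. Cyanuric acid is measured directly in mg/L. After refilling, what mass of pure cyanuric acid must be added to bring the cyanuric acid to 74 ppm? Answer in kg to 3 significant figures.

(a) 54.8 kg; (b) 60.6 kg

(a) Volume: 233,000 US gal × 3.785 L/gal = 881,905 L.
(a) Hardness to add: (231 − 175) = 56 mg/L as CaCO₃ × 881,905 L = 49,390 g as CaCO₃.
(a) Moles of Ca²⁺ (1 mol Ca²⁺ ≡ 1 mol CaCO₃): 49,390 / 100.1 g/mol = 493.4 mol.
(a) Mass of CaCl₂: 493.4 × 111 = 54,760 g.

(b) Volume: 2340 m³ = 2,340,000 L.
(b) After draining 46% and refilling: 84 × 0.54 + 6 × 0.46 = 48.12 ppm.
(b) Deficit to target: 74 − 48.12 = 25.88 mg/L.
(b) Mass: 25.88 mg/L × 2,340,000 L = 60,560 g cyanuric acid.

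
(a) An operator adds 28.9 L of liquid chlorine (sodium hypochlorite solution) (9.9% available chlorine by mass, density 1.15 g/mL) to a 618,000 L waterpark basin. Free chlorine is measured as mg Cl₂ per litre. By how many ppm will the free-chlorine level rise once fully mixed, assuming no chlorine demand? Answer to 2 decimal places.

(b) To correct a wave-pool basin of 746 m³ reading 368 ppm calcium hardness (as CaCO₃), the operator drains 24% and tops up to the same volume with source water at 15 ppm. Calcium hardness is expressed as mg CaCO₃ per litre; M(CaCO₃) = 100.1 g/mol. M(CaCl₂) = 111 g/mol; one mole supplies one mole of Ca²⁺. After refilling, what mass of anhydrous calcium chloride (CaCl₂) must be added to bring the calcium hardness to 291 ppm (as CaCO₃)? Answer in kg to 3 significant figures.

(a) 5.32 ppm; (b) 6.39 kg

(a) Mass of solution: 28.9 L × 1000 mL/L × 1.15 g/mL = 33,240 g.
(a) Available chlorine delivered: 33,240 g × 0.099 = 3290 g as Cl₂.
(a) Concentration rise: 3290 g / 618,000 L = 5.324 mg/L = 5.32 ppm.

(b) Volume: 746 m³ = 746,000 L.
(b) After draining 24% and refilling: 368 × 0.76 + 15 × 0.24 = 283.28 ppm.
(b) Deficit to target: 291 − 283.28 = 7.72 mg/L.
(b) As CaCO₃: 7.72 mg/L × 746,000 L = 5759 g; ÷ 100.1 = 57.53 mol Ca²⁺.
(b) Mass: 57.53 × 111 = 6386 g.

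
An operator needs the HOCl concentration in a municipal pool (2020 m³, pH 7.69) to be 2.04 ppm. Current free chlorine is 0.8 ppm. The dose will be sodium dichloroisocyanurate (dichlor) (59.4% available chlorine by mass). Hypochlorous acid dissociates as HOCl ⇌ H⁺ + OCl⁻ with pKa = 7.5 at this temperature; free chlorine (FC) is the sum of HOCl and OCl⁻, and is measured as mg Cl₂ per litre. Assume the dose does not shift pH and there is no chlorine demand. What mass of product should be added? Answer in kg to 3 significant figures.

15.0 kg

Volume: 2020 m³ = 2,020,000 L.
[OCl⁻]/[HOCl] = 10^(pH − pKa) = 10^(7.69 − 7.5) = 1.549; fraction as HOCl = 1/(1 + 1.549) = 0.3923.
Free chlorine required for 2.04 ppm HOCl: 2.04 / 0.3923 = 5.2 ppm.
FC to add: 5.2 − 0.8 = 4.4 mg/L as Cl₂.
Cl₂ equivalent: 4.4 mg/L × 2,020,000 L = 8887 g.
Product at 59.4% available Cl: 8887 / 0.594 = 14,960 g.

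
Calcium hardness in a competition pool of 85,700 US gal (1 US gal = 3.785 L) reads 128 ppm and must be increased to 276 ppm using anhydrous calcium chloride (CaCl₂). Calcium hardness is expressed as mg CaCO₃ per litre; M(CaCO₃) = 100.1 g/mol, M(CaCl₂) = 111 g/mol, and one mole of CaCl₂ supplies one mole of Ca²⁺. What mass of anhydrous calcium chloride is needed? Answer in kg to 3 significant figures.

Volume: 85,700 US gal × 3.785 L/gal = 324,374 L.
Hardness to add: (276 − 128) = 148 mg/L as CaCO₃ × 324,374 L = 48,010 g as CaCO₃.
Moles of Ca²⁺ (1 mol Ca²⁺ ≡ 1 mol CaCO₃): 48,010 / 100.1 g/mol = 479.6 mol.
Mass of CaCl₂: 479.6 × 111 = 53,240 g.

53.2 kg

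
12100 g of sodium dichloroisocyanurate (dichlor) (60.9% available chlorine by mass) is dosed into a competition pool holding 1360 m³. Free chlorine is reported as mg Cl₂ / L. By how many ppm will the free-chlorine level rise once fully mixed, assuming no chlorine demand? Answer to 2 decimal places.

Volume: 1360 m³ = 1,360,000 L.
Available chlorine delivered: 12,100 g × 0.609 = 7369 g as Cl₂.
Concentration rise: 7369 g / 1,360,000 L = 5.418 mg/L = 5.42 ppm.

5.42 ppm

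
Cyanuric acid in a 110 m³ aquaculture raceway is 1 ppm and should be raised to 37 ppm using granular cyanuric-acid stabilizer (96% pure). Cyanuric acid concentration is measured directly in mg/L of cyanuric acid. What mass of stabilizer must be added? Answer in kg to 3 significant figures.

4.12 kg

Volume: 110 m³ = 110,000 L.
CYA to add: (37 − 1) = 36 mg/L × 110,000 L = 3960 g cyanuric acid.
At 96% purity: 3960 / 0.96 = 4125 g product.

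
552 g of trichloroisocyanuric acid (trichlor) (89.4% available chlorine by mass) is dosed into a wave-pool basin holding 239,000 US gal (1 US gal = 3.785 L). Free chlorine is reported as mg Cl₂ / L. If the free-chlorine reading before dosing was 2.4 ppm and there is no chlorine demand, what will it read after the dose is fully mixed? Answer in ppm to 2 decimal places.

2.95 ppm

Volume: 239,000 US gal × 3.785 L/gal = 904,615 L.
Available chlorine delivered: 552 g × 0.894 = 493.5 g as Cl₂.
Concentration rise: 493.5 g / 904,615 L = 0.5455 mg/L = 0.55 ppm.
Final FC: 2.4 + 0.55 = 2.95 ppm.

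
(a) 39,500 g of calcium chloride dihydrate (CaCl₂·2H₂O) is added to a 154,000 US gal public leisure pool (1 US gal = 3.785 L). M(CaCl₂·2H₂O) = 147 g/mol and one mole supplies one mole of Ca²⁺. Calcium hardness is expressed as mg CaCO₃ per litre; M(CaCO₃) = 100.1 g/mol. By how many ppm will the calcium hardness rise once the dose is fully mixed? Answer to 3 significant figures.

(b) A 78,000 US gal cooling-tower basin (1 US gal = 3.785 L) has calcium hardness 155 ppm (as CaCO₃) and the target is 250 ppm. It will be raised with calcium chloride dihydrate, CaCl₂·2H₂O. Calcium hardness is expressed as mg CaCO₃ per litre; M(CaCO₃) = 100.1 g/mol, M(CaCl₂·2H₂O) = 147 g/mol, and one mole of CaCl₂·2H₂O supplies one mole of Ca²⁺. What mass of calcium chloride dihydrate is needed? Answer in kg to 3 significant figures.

(a) 46.1 ppm; (b) 41.2 kg

(a) Volume: 154,000 US gal × 3.785 L/gal = 582,890 L.
(a) Moles of Ca²⁺: 39,500 g ÷ 147 g/mol = 268.7 mol.
(a) As CaCO₃: 268.7 mol × 100.1 g/mol = 26,900 g.
(a) Rise: 26,900 g / 582,890 L × 1000 = 46.15 mg/L.

(b) Volume: 78,000 US gal × 3.785 L/gal = 295,230 L.
(b) Hardness to add: (250 − 155) = 95 mg/L as CaCO₃ × 295,230 L = 28,050 g as CaCO₃.
(b) Moles of Ca²⁺ (1 mol Ca²⁺ ≡ 1 mol CaCO₃): 28,050 / 100.1 g/mol = 280.2 mol.
(b) Mass of CaCl₂·2H₂O: 280.2 × 147 = 41,190 g.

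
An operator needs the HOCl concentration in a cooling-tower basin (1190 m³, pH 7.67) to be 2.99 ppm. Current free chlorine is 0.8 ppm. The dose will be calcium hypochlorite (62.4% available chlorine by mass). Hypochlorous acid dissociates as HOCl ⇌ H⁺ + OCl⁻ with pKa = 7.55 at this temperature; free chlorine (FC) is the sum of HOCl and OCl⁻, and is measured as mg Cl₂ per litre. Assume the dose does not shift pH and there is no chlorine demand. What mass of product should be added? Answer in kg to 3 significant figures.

Volume: 1190 m³ = 1,190,000 L.
[OCl⁻]/[HOCl] = 10^(pH − pKa) = 10^(7.67 − 7.55) = 1.318; fraction as HOCl = 1/(1 + 1.318) = 0.4314.
Free chlorine required for 2.99 ppm HOCl: 2.99 / 0.4314 = 6.932 ppm.
FC to add: 6.932 − 0.8 = 6.132 mg/L as Cl₂.
Cl₂ equivalent: 6.132 mg/L × 1,190,000 L = 7297 g.
Product at 62.4% available Cl: 7297 / 0.624 = 11,690 g.

11.7 kg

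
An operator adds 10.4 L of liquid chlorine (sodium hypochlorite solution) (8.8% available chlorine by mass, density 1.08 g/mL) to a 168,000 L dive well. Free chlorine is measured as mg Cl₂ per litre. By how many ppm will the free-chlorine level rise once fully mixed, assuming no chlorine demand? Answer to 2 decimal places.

Mass of solution: 10.4 L × 1000 mL/L × 1.08 g/mL = 11,230 g.
Available chlorine delivered: 11,230 g × 0.088 = 988.4 g as Cl₂.
Concentration rise: 988.4 g / 168,000 L = 5.883 mg/L = 5.88 ppm.

5.88 ppm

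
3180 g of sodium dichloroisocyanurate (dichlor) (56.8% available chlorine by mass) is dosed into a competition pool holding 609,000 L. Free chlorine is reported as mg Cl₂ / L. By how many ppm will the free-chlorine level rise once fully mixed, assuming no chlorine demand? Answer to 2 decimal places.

Available chlorine delivered: 3180 g × 0.568 = 1806 g as Cl₂.
Concentration rise: 1806 g / 609,000 L = 2.966 mg/L = 2.97 ppm.

2.97 ppm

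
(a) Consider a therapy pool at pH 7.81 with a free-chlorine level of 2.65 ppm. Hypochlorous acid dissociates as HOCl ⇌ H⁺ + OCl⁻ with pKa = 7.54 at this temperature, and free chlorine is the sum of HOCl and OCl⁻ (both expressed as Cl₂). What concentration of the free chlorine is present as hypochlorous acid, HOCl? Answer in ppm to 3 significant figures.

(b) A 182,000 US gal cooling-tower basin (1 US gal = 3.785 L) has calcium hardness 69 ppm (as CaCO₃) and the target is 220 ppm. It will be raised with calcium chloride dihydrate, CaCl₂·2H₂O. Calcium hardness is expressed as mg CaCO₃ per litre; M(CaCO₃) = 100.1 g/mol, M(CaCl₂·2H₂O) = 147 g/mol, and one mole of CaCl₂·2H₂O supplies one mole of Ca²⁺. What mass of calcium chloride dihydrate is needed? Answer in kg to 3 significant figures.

(a) [OCl⁻]/[HOCl] = 10^(pH − pKa) = 10^(7.81 − 7.54) = 10^0.27 = 1.862.
(a) Fraction as HOCl = 1 / (1 + 1.862) = 0.3494.
(a) HOCl = 0.3494 × 2.65 ppm = 0.9259 ppm.

(b) Volume: 182,000 US gal × 3.785 L/gal = 688,870 L.
(b) Hardness to add: (220 − 69) = 151 mg/L as CaCO₃ × 688,870 L = 104,000 g as CaCO₃.
(b) Moles of Ca²⁺ (1 mol Ca²⁺ ≡ 1 mol CaCO₃): 104,000 / 100.1 g/mol = 1039 mol.
(b) Mass of CaCl₂·2H₂O: 1039 × 147 = 152,800 g.

(a) 0.926 ppm; (b) 153 kg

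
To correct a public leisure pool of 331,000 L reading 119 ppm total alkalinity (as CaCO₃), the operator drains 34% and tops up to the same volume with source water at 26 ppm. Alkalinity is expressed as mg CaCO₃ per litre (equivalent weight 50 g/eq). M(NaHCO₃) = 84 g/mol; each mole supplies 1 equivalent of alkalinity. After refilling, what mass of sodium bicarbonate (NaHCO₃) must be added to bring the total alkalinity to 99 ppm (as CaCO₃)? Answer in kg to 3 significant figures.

After draining 34% and refilling: 119 × 0.66 + 26 × 0.34 = 87.38 ppm.
Deficit to target: 99 − 87.38 = 11.62 mg/L.
As CaCO₃: 11.62 mg/L × 331,000 L = 3846 g; ÷ 50 g/eq ÷ 1 = 76.92 mol NaHCO₃.
Mass: 76.92 × 84 = 6462 g.

6.46 kg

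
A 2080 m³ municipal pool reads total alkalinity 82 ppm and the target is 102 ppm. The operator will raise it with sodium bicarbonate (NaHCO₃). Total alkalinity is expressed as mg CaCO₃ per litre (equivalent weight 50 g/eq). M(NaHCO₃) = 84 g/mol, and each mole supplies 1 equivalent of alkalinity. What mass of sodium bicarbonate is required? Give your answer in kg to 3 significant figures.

Volume: 2080 m³ = 2,080,000 L.
Alkalinity to add: (102 − 82) = 20 mg/L as CaCO₃ × 2,080,000 L = 41,600 g as CaCO₃.
Equivalents: 41,600 g ÷ 50 g/eq = 832 eq.
NaHCO₃ supplies 1 eq per mole → 832 mol.
Mass: 832 mol × 84 g/mol = 69,890 g.

69.9 kg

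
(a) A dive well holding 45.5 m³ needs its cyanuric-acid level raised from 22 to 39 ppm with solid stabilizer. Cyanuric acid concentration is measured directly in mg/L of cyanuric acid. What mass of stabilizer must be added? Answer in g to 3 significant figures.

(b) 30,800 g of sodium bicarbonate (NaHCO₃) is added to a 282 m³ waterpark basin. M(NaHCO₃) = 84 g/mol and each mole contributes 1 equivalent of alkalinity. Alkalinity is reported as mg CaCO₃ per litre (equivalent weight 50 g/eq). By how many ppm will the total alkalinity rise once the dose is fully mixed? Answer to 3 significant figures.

(a) 774 g; (b) 65.0 ppm

(a) Volume: 45.5 m³ = 45,500 L.
(a) CYA to add: (39 − 22) = 17 mg/L × 45,500 L = 773.5 g cyanuric acid.

(b) Volume: 282 m³ = 282,000 L.
(b) Moles of NaHCO₃: 30,800 g ÷ 84 g/mol = 366.7 mol → 366.7 eq of alkalinity.
(b) As CaCO₃: 366.7 eq × 50 g/eq = 18,330 g.
(b) Rise: 18,330 g / 282,000 L × 1000 = 65.01 mg/L.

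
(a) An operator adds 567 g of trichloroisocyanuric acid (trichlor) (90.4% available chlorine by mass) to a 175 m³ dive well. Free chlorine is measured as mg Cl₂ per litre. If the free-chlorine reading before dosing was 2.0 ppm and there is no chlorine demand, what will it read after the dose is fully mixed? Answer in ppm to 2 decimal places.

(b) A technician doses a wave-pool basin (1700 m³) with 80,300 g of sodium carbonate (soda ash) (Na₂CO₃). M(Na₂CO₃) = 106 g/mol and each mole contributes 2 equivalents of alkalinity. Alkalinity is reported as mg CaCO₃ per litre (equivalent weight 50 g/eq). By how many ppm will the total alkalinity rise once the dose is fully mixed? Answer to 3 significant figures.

(a) Volume: 175 m³ = 175,000 L.
(a) Available chlorine delivered: 567 g × 0.904 = 512.6 g as Cl₂.
(a) Concentration rise: 512.6 g / 175,000 L = 2.929 mg/L = 2.93 ppm.
(a) Final FC: 2.0 + 2.93 = 4.93 ppm.

(b) Volume: 1700 m³ = 1,700,000 L.
(b) Moles of Na₂CO₃: 80,300 g ÷ 106 g/mol = 757.5 mol → 1515 eq of alkalinity.
(b) As CaCO₃: 1515 eq × 50 g/eq = 75,750 g.
(b) Rise: 75,750 g / 1,700,000 L × 1000 = 44.56 mg/L.

(a) 4.93 ppm; (b) 44.6 ppm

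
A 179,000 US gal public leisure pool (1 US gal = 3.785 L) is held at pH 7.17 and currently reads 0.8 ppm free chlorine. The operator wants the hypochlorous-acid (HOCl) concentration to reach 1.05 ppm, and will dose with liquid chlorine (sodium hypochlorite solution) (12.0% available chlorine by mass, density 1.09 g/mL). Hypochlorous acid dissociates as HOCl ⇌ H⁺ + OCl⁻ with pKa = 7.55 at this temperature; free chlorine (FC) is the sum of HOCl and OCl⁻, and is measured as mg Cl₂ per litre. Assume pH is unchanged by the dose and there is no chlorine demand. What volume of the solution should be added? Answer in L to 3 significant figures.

Volume: 179,000 US gal × 3.785 L/gal = 677,515 L.
[OCl⁻]/[HOCl] = 10^(pH − pKa) = 10^(7.17 − 7.55) = 0.4169; fraction as HOCl = 1/(1 + 0.4169) = 0.7058.
Free chlorine required for 1.05 ppm HOCl: 1.05 / 0.7058 = 1.488 ppm.
FC to add: 1.488 − 0.8 = 0.6877 mg/L as Cl₂.
Cl₂ equivalent: 0.6877 mg/L × 677,515 L = 465.9 g.
Product at 12.0% available Cl: 465.9 / 0.12 = 3883 g.
Volume: 3883 g ÷ 1.09 g/mL = 3562 mL.

3.56 L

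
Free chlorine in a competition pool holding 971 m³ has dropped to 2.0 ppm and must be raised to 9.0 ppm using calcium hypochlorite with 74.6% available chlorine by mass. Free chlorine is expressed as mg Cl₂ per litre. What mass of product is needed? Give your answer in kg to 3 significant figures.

9.11 kg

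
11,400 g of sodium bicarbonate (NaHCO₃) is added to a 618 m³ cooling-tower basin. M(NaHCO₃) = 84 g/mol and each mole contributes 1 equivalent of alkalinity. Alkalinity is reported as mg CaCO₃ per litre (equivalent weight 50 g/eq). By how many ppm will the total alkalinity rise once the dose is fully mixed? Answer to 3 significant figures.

11.0 ppm

Volume: 618 m³ = 618,000 L.
Moles of NaHCO₃: 11,400 g ÷ 84 g/mol = 135.7 mol → 135.7 eq of alkalinity.
As CaCO₃: 135.7 eq × 50 g/eq = 6786 g.
Rise: 6786 g / 618,000 L × 1000 = 10.98 mg/L.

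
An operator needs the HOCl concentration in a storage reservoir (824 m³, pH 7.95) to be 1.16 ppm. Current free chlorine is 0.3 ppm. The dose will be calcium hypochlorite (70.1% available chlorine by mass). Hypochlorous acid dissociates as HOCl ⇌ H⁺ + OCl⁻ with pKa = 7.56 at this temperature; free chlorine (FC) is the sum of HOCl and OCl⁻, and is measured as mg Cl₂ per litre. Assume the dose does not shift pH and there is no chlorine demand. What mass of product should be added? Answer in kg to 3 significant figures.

4.36 kg

Volume: 824 m³ = 824,000 L.
[OCl⁻]/[HOCl] = 10^(pH − pKa) = 10^(7.95 − 7.56) = 2.455; fraction as HOCl = 1/(1 + 2.455) = 0.2895.
Free chlorine required for 1.16 ppm HOCl: 1.16 / 0.2895 = 4.007 ppm.
FC to add: 4.007 − 0.3 = 3.707 mg/L as Cl₂.
Cl₂ equivalent: 3.707 mg/L × 824,000 L = 3055 g.
Product at 70.1% available Cl: 3055 / 0.701 = 4358 g.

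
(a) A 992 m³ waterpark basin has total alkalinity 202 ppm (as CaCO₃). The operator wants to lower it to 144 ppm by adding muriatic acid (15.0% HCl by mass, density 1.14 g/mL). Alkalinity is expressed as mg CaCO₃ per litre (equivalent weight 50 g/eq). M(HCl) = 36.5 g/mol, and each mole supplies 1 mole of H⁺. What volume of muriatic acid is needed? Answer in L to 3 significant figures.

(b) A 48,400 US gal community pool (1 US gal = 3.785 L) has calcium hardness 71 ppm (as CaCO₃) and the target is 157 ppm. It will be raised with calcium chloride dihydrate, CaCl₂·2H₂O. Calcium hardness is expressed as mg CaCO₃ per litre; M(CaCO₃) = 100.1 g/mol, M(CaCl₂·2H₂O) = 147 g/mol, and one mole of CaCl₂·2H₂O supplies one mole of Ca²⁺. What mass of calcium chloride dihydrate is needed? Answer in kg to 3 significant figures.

(a) 246 L; (b) 23.1 kg

(a) Volume: 992 m³ = 992,000 L.
(a) Alkalinity to neutralize: (202 − 144) = 58 mg/L as CaCO₃ × 992,000 L = 57,540 g as CaCO₃.
(a) Equivalents of H⁺ required: 57,540 ÷ 50 g/eq = 1151 eq = 1151 mol HCl.
(a) Mass of HCl: 1151 × 36.5 = 42,000 g.
(a) Mass of 15.0% solution: 42,000 / 0.15 = 280,000 g.
(a) Volume: 280,000 g ÷ 1.14 g/mL = 245,600 mL.

(b) Volume: 48,400 US gal × 3.785 L/gal = 183,194 L.
(b) Hardness to add: (157 − 71) = 86 mg/L as CaCO₃ × 183,194 L = 15,750 g as CaCO₃.
(b) Moles of Ca²⁺ (1 mol Ca²⁺ ≡ 1 mol CaCO₃): 15,750 / 100.1 g/mol = 157.4 mol.
(b) Mass of CaCl₂·2H₂O: 157.4 × 147 = 23,140 g.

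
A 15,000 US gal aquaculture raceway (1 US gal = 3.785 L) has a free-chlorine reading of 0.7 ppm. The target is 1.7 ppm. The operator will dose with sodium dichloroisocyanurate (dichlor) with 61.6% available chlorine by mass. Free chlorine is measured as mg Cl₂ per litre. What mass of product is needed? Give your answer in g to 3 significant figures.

92.2 g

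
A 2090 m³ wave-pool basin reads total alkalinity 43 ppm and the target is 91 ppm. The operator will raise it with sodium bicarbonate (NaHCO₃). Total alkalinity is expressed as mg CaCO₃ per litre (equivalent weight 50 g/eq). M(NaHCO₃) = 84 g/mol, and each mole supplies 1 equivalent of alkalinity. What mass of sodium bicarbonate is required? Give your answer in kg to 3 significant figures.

169 kg

Volume: 2090 m³ = 2,090,000 L.
Alkalinity to add: (91 − 43) = 48 mg/L as CaCO₃ × 2,090,000 L = 100,300 g as CaCO₃.
Equivalents: 100,300 g ÷ 50 g/eq = 2006 eq.
NaHCO₃ supplies 1 eq per mole → 2006 mol.
Mass: 2006 mol × 84 g/mol = 168,500 g.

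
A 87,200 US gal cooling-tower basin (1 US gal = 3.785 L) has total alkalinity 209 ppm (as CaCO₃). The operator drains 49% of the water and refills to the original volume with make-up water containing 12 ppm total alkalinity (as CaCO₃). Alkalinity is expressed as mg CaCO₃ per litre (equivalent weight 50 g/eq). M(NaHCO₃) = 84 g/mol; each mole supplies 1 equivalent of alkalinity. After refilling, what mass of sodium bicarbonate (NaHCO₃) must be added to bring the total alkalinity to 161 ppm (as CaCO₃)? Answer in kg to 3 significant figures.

Volume: 87,200 US gal × 3.785 L/gal = 330,052 L.
After draining 49% and refilling: 209 × 0.51 + 12 × 0.49 = 112.47 ppm.
Deficit to target: 161 − 112.47 = 48.53 mg/L.
As CaCO₃: 48.53 mg/L × 330,052 L = 16,020 g; ÷ 50 g/eq ÷ 1 = 320.3 mol NaHCO₃.
Mass: 320.3 × 84 = 26,910 g.

26.9 kg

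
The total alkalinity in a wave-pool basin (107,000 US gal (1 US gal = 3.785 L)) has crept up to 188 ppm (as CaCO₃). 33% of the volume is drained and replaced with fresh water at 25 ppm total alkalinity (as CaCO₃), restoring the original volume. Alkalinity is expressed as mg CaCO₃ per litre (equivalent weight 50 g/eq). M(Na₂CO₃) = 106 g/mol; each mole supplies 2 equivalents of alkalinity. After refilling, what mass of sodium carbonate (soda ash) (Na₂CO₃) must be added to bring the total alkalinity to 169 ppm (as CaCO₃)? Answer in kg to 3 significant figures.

Volume: 107,000 US gal × 3.785 L/gal = 404,995 L.
After draining 33% and refilling: 188 × 0.67 + 25 × 0.33 = 134.21 ppm.
Deficit to target: 169 − 134.21 = 34.79 mg/L.
As CaCO₃: 34.79 mg/L × 404,995 L = 14,090 g; ÷ 50 g/eq ÷ 2 = 140.9 mol Na₂CO₃.
Mass: 140.9 × 106 = 14,940 g.

14.9 kg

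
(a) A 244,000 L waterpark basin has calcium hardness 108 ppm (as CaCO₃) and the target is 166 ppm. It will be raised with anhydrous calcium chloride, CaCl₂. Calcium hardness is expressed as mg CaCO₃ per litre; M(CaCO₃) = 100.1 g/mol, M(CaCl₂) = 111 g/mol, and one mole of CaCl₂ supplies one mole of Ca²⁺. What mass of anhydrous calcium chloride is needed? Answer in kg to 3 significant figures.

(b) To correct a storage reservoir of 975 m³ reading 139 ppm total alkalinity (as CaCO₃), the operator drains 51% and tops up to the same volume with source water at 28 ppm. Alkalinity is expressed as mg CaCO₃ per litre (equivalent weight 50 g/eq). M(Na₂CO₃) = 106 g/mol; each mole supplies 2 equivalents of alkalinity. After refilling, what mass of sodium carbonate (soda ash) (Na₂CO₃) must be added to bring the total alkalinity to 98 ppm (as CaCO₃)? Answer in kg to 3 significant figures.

(a) 15.7 kg; (b) 16.1 kg

(a) Hardness to add: (166 − 108) = 58 mg/L as CaCO₃ × 244,000 L = 14,150 g as CaCO₃.
(a) Moles of Ca²⁺ (1 mol Ca²⁺ ≡ 1 mol CaCO₃): 14,150 / 100.1 g/mol = 141.4 mol.
(a) Mass of CaCl₂: 141.4 × 111 = 15,690 g.

(b) Volume: 975 m³ = 975,000 L.
(b) After draining 51% and refilling: 139 × 0.49 + 28 × 0.51 = 82.39 ppm.
(b) Deficit to target: 98 − 82.39 = 15.61 mg/L.
(b) As CaCO₃: 15.61 mg/L × 975,000 L = 15,220 g; ÷ 50 g/eq ÷ 2 = 152.2 mol Na₂CO₃.
(b) Mass: 152.2 × 106 = 16,130 g.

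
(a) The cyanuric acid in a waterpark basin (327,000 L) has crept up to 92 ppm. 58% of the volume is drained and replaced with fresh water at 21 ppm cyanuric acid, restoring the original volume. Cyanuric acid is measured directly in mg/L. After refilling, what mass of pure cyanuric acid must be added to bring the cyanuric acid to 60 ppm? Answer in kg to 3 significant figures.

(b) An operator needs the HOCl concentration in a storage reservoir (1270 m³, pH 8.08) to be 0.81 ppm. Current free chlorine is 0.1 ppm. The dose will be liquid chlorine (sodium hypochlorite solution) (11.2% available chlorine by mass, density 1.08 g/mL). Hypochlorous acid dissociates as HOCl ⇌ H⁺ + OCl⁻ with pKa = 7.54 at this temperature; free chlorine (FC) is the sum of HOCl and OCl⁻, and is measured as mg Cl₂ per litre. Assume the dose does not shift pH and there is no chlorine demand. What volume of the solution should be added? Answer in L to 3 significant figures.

(a) 3.00 kg; (b) 36.9 L

(a) After draining 58% and refilling: 92 × 0.42 + 21 × 0.58 = 50.82 ppm.
(a) Deficit to target: 60 − 50.82 = 9.18 mg/L.
(a) Mass: 9.18 mg/L × 327,000 L = 3002 g cyanuric acid.

(b) Volume: 1270 m³ = 1,270,000 L.
(b) [OCl⁻]/[HOCl] = 10^(pH − pKa) = 10^(8.08 − 7.54) = 3.467; fraction as HOCl = 1/(1 + 3.467) = 0.2238.
(b) Free chlorine required for 0.81 ppm HOCl: 0.81 / 0.2238 = 3.619 ppm.
(b) FC to add: 3.619 − 0.1 = 3.519 mg/L as Cl₂.
(b) Cl₂ equivalent: 3.519 mg/L × 1,270,000 L = 4469 g.
(b) Product at 11.2% available Cl: 4469 / 0.112 = 39,900 g.
(b) Volume: 39,900 g ÷ 1.08 g/mL = 36,940 mL.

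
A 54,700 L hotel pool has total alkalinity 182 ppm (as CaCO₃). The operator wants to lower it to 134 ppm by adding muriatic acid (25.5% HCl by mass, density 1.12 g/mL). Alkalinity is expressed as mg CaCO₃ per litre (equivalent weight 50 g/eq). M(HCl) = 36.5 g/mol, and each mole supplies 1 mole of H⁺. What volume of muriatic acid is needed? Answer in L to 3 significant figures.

Alkalinity to neutralize: (182 − 134) = 48 mg/L as CaCO₃ × 54,700 L = 2626 g as CaCO₃.
Equivalents of H⁺ required: 2626 ÷ 50 g/eq = 52.51 eq = 52.51 mol HCl.
Mass of HCl: 52.51 × 36.5 = 1917 g.
Mass of 25.5% solution: 1917 / 0.255 = 7516 g.
Volume: 7516 g ÷ 1.12 g/mL = 6711 mL.

6.71 L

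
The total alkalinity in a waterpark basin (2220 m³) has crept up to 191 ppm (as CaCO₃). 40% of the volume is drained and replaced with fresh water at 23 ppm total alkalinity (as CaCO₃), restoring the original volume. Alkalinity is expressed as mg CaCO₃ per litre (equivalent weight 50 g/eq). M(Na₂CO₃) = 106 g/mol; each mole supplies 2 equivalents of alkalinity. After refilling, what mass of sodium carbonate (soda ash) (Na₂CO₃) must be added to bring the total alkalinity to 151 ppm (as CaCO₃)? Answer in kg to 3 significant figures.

64.0 kg

Volume: 2220 m³ = 2,220,000 L.
After draining 40% and refilling: 191 × 0.60 + 23 × 0.40 = 123.8 ppm.
Deficit to target: 151 − 123.8 = 27.2 mg/L.
As CaCO₃: 27.2 mg/L × 2,220,000 L = 60,380 g; ÷ 50 g/eq ÷ 2 = 603.8 mol Na₂CO₃.
Mass: 603.8 × 106 = 64,010 g.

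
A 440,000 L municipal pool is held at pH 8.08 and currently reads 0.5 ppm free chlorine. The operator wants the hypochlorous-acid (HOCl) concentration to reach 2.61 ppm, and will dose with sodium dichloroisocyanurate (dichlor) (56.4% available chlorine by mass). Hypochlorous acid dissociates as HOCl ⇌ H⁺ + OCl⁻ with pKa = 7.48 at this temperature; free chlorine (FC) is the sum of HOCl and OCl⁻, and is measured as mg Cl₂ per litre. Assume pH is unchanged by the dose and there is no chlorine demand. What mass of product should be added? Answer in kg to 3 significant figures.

[OCl⁻]/[HOCl] = 10^(pH − pKa) = 10^(8.08 − 7.48) = 3.981; fraction as HOCl = 1/(1 + 3.981) = 0.2008.
Free chlorine required for 2.61 ppm HOCl: 2.61 / 0.2008 = 13 ppm.
FC to add: 13 − 0.5 = 12.5 mg/L as Cl₂.
Cl₂ equivalent: 12.5 mg/L × 440,000 L = 5500 g.
Product at 56.4% available Cl: 5500 / 0.564 = 9752 g.

9.75 kg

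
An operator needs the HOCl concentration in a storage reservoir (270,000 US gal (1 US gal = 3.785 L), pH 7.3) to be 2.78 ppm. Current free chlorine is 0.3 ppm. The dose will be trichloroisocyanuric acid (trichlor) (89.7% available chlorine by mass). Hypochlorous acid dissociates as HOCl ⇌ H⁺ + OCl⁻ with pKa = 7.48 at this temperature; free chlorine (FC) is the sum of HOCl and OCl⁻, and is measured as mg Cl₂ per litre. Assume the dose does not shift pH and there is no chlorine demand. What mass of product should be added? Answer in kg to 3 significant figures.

Volume: 270,000 US gal × 3.785 L/gal = 1,021,950 L.
[OCl⁻]/[HOCl] = 10^(pH − pKa) = 10^(7.3 − 7.48) = 0.6607; fraction as HOCl = 1/(1 + 0.6607) = 0.6022.
Free chlorine required for 2.78 ppm HOCl: 2.78 / 0.6022 = 4.617 ppm.
FC to add: 4.617 − 0.3 = 4.317 mg/L as Cl₂.
Cl₂ equivalent: 4.317 mg/L × 1,021,950 L = 4411 g.
Product at 89.7% available Cl: 4411 / 0.897 = 4918 g.

4.92 kg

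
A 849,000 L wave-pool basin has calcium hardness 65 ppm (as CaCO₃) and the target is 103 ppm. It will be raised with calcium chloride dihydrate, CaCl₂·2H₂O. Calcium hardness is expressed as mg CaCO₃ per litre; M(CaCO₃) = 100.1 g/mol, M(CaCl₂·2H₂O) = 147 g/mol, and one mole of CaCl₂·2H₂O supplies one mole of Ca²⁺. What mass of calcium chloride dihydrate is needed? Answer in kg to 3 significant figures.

47.4 kg

Hardness to add: (103 − 65) = 38 mg/L as CaCO₃ × 849,000 L = 32,260 g as CaCO₃.
Moles of Ca²⁺ (1 mol Ca²⁺ ≡ 1 mol CaCO₃): 32,260 / 100.1 g/mol = 322.3 mol.
Mass of CaCl₂·2H₂O: 322.3 × 147 = 47,380 g.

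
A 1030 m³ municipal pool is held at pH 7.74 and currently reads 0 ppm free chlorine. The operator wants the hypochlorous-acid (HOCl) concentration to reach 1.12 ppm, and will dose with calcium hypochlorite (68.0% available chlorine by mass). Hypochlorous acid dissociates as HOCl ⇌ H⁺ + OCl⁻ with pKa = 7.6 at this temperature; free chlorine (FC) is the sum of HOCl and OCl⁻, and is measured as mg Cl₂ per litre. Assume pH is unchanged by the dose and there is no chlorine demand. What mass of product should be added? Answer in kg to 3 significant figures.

Volume: 1030 m³ = 1,030,000 L.
[OCl⁻]/[HOCl] = 10^(pH − pKa) = 10^(7.74 − 7.6) = 1.38; fraction as HOCl = 1/(1 + 1.38) = 0.4201.
Free chlorine required for 1.12 ppm HOCl: 1.12 / 0.4201 = 2.666 ppm.
FC to add: 2.666 − 0 = 2.666 mg/L as Cl₂.
Cl₂ equivalent: 2.666 mg/L × 1,030,000 L = 2746 g.
Product at 68.0% available Cl: 2746 / 0.68 = 4038 g.

4.04 kg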